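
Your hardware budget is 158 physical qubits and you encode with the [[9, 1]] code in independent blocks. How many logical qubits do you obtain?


Each code block uses 9 physical qubits for 1 logical qubit(s).
Number of complete blocks = floor(158 / 9) = 17
Logical qubits = 17 * 1
= 17

17


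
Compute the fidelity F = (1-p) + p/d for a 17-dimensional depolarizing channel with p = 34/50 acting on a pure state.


F = (1-p) + p/d
= (1 - 0.6800) + 0.6800/17
= 0.3200 + 0.0400
= 0.3600

0.3600


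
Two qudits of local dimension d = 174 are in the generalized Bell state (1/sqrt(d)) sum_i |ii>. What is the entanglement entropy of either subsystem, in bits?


For a maximally entangled state in d x d:
S = log2(d) = log2(174)
= 7.4429

7.4429


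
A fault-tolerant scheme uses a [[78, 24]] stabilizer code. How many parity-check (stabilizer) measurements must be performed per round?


For an [[n,k]] stabilizer code:
Number of stabilizer generators = n - k
= 78 - 24
= 54

54


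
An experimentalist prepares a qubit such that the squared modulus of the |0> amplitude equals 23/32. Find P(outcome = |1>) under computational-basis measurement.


|alpha|^2 = 23/32 = 0.7188
|beta|^2 = 1 - 23/32 = 9/32 = 0.2812
P(|1>) = |beta|^2 = 0.2812

0.2812


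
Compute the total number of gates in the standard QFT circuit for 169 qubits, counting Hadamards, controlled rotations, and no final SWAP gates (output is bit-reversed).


Hadamard gates: 169
Controlled rotations: n*(n-1)/2 = 169*168/2 = 14196
SWAP gates: 0 (omitted)
Total = 169 + 14196
= 14365

14365


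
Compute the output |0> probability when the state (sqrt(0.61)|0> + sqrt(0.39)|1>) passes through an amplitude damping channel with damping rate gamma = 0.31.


For amplitude damping with parameter gamma on state sqrt(a)|0> + sqrt(b)|1>:
alpha^2 = 0.61, beta^2 = 0.39
P(|0>) = alpha^2 + gamma * beta^2
= 0.61 + 0.31 * 0.39
= 0.61 + 0.1209
= 0.7309

0.7309


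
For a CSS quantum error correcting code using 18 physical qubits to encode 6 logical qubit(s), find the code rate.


Code rate R = k/n
= 6/18
= 0.3333

0.3333


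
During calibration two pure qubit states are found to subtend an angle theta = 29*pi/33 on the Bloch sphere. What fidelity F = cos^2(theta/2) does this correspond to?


For states separated by angle theta on Bloch sphere:
F = cos^2(theta/2)
theta = 29*pi/33 = 2.7608
theta/2 = 1.3804
cos(theta/2) = 0.1893
F = 0.0358

0.0358


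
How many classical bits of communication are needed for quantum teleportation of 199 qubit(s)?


Quantum teleportation requires 2 classical bits per qubit teleported.
199 qubit(s) -> 2 * 199 = 398 classical bits

398


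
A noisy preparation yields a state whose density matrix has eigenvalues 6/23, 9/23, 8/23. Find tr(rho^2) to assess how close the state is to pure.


tr(rho^2) = sum of eigenvalues squared
= (6/23)^2 + (9/23)^2 + (8/23)^2
= (36 + 81 + 64) / 529
= 181/529
= 0.3422

0.3422


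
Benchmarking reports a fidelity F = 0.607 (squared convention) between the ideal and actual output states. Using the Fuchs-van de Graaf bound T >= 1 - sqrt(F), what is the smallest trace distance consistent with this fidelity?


Fuchs-van de Graaf (squared-fidelity convention): 1 - sqrt(F) <= T <= sqrt(1 - F).
Lower bound: T >= 1 - sqrt(F)
sqrt(F) = sqrt(0.607) = 0.7791
T >= 1 - 0.7791
T >= 0.2209

0.2209


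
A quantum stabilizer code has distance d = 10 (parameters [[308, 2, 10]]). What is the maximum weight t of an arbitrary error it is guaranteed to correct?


Code parameters: [[308, 2, 10]], distance d = 10.
Number of correctable errors = floor((d-1)/2)
= floor((10 - 1)/2)
= floor(9/2)
= 4

4


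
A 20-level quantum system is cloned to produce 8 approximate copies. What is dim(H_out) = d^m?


Output space = H^(tensor 8) where dim(H) = 20
dim = 20^8
= 400 (after 2 factors)
= 8000 (after 3 factors)
= 160000 (after 4 factors)
= 3200000 (after 5 factors)
= 64000000 (after 6 factors)
= 1280000000 (after 7 factors)
= 25600000000 (after 8 factors)
= 25600000000

25600000000


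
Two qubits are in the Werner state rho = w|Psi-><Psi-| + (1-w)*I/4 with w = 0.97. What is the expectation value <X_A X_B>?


|Psi-> = (|01> - |10>)/sqrt(2)
For the pure Bell state, <X_A X_B> = -1 (Bell-state Pauli correlator).
The maximally-mixed part I/4 has tr(I/4 * P tensor P) = 0 for any traceless Pauli P.
So <X_A X_B>_rho = w * (-1) + (1 - w) * 0
= 0.97 * (-1)
= -0.9700

-0.9700


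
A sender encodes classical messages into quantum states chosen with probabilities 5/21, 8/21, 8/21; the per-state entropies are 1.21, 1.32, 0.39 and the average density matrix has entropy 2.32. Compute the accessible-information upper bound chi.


chi = S(rho) - sum_i p_i * S(rho_i)
Weighted entropy = 5/21 * 1.21 + 8/21 * 1.32 + 8/21 * 0.39
= 0.9395
chi = 2.32 - 0.9395
= 1.3805

1.3805


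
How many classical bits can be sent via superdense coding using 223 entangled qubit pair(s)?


Superdense coding allows 2 classical bits per shared entangled pair.
223 pair(s) -> 2 * 223 = 446 classical bits

446


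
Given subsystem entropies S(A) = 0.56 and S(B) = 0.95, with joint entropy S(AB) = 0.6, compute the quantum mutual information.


I(A:B) = S(A) + S(B) - S(AB)
= 0.56 + 0.95 - 0.6
= 0.9100

0.9100


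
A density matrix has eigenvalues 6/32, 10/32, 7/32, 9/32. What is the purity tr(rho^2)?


tr(rho^2) = sum of eigenvalues squared
= (6/32)^2 + (10/32)^2 + (7/32)^2 + (9/32)^2
= (36 + 100 + 49 + 81) / 1024
= 266/1024
= 0.2598

0.2598


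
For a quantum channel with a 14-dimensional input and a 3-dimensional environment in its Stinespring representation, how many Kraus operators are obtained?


Tracing out the environment in an orthonormal basis {|i>_E} gives Kraus operators K_i = <i|_E U |0>_E.
Number of Kraus operators = dim(H_env) = d_env
= 3

3


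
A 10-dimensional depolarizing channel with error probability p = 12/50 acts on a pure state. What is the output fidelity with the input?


F = (1-p) + p/d
= (1 - 0.2400) + 0.2400/10
= 0.7600 + 0.0240
= 0.7840

0.7840


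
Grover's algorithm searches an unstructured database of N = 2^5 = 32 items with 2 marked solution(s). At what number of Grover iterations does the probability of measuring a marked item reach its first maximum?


After j Grover iterations the success probability is P(j) = sin^2((2j+1)*theta), where sin(theta) = sqrt(k/N).
N = 2^5 = 32, k = 2
sin(theta) = sqrt(k/N) = 0.25
theta = arcsin(sqrt(k/N)) = 0.2526802551 rad
P(j) reaches its first maximum when (2j+1)*theta is as close as possible to pi/2, i.e. j = round(pi/(4*theta) - 1/2).
pi/(4*theta) - 1/2 = 2.6083
(For comparison, the common estimate pi/4 * sqrt(N/k) = 3.1416; the exact maximiser is used here.)
Optimal iterations = 3

3


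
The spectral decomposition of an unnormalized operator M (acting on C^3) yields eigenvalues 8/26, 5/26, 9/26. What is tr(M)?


tr(M) = sum of eigenvalues
= 8/26 + 5/26 + 9/26
= 22/26
= 0.8462

0.8462


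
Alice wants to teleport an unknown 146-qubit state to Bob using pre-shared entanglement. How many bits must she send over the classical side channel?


Quantum teleportation requires 2 classical bits per qubit teleported.
146 qubit(s) -> 2 * 146 = 292 classical bits

292


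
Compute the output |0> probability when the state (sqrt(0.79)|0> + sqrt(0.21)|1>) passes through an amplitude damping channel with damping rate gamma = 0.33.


For amplitude damping with parameter gamma on state sqrt(a)|0> + sqrt(b)|1>:
alpha^2 = 0.79, beta^2 = 0.21
P(|0>) = alpha^2 + gamma * beta^2
= 0.79 + 0.33 * 0.21
= 0.79 + 0.0693
= 0.8593

0.8593


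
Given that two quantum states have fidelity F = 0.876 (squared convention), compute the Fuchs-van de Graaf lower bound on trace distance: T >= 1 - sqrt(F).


Fuchs-van de Graaf (squared-fidelity convention): 1 - sqrt(F) <= T <= sqrt(1 - F).
Lower bound: T >= 1 - sqrt(F)
sqrt(F) = sqrt(0.876) = 0.9359
T >= 1 - 0.9359
T >= 0.0641

0.0641


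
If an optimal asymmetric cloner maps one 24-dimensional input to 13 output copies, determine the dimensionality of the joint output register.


Output space = H^(tensor 13) where dim(H) = 24
dim = 24^13
= 576 (after 2 factors)
= 13824 (after 3 factors)
= 331776 (after 4 factors)
= 7962624 (after 5 factors)
= 191102976 (after 6 factors)
= 4586471424 (after 7 factors)
= 110075314176 (after 8 factors)
= 2641807540224 (after 9 factors)
= 63403380965376 (after 10 factors)
= 1521681143169024 (after 11 factors)
= 36520347436056576 (after 12 factors)
= 876488338465357824 (after 13 factors)
= 876488338465357824

876488338465357824


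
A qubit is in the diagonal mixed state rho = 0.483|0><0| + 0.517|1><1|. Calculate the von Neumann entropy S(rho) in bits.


S = -p*log2(p) - (1-p)*log2(1-p)
p = 0.4830, 1-p = 0.5170
= -0.4830 * log2(0.4830) - 0.5170 * log2(0.5170)
= -(-0.5071) - (-0.4921)
= 0.9992

0.9992


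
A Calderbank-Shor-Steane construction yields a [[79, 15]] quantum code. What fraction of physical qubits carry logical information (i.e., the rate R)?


Code rate R = k/n
= 15/79
= 0.1899

0.1899


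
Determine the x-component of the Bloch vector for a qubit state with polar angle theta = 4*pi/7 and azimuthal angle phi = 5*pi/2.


theta = 1.7952, phi = 7.8540
r_x = sin(theta)*cos(phi) = 0.9749 * 0.0000
r_x = 0.0000

0.0000


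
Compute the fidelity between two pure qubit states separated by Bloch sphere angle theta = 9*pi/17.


For states separated by angle theta on Bloch sphere:
F = cos^2(theta/2)
theta = 9*pi/17 = 1.6632
theta/2 = 0.8316
cos(theta/2) = 0.6737
F = 0.4539

0.4539


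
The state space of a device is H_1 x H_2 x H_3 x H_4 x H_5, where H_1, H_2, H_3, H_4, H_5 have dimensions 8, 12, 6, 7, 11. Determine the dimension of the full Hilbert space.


dim(H_1 x H_2 x H_3 x H_4 x H_5) = 8 * 12 * 6 * 7 * 11
= 96 * 6 * 7 * 11
= 576 * 7 * 11
= 4032 * 11
= 44352

44352


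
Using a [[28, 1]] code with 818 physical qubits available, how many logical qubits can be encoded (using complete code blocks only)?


Each code block uses 28 physical qubits for 1 logical qubit(s).
Number of complete blocks = floor(818 / 28) = 29
Logical qubits = 29 * 1
= 29

29


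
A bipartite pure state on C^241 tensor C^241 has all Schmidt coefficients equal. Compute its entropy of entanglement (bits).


For a maximally entangled state in d x d:
S = log2(d) = log2(241)
= 7.9129

7.9129


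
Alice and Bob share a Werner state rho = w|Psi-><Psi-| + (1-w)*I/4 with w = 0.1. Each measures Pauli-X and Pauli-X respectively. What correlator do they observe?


|Psi-> = (|01> - |10>)/sqrt(2)
For the pure Bell state, <X_A X_B> = -1 (Bell-state Pauli correlator).
The maximally-mixed part I/4 has tr(I/4 * P tensor P) = 0 for any traceless Pauli P.
So <X_A X_B>_rho = w * (-1) + (1 - w) * 0
= 0.1 * (-1)
= -0.1000

-0.1000


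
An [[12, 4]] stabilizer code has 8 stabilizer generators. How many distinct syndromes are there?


Each stabilizer generator gives a binary (+1 or -1) measurement outcome.
With 8 independent generators:
Total syndromes = 2^8
= 256

256


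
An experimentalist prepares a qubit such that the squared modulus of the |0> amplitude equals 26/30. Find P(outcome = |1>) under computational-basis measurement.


|alpha|^2 = 26/30 = 0.8667
|beta|^2 = 1 - 26/30 = 4/30 = 0.1333
P(|1>) = |beta|^2 = 0.1333

0.1333


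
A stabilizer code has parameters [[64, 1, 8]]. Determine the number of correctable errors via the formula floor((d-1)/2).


Code parameters: [[64, 1, 8]], distance d = 8.
Number of correctable errors = floor((d-1)/2)
= floor((8 - 1)/2)
= floor(7/2)
= 3

3


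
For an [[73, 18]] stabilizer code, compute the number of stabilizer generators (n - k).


For an [[n,k]] stabilizer code:
Number of stabilizer generators = n - k
= 73 - 18
= 55

55


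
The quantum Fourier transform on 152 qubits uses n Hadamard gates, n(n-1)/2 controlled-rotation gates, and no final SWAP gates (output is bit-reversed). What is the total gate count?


Hadamard gates: 152
Controlled rotations: n*(n-1)/2 = 152*151/2 = 11476
SWAP gates: 0 (omitted)
Total = 152 + 11476
= 11628

11628


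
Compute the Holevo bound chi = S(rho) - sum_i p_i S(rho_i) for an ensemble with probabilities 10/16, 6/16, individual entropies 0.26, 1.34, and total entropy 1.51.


chi = S(rho) - sum_i p_i * S(rho_i)
Weighted entropy = 10/16 * 0.26 + 6/16 * 1.34
= 0.6650
chi = 1.51 - 0.6650
= 0.8450

0.8450


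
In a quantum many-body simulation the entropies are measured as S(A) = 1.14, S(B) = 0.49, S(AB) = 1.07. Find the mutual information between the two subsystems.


I(A:B) = S(A) + S(B) - S(AB)
= 1.14 + 0.49 - 1.07
= 0.5600

0.5600


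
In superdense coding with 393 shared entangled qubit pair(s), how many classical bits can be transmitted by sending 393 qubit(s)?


Superdense coding allows 2 classical bits per shared entangled pair.
393 pair(s) -> 2 * 393 = 786 classical bits

786


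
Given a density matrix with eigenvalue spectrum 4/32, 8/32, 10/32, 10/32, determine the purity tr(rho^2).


tr(rho^2) = sum of eigenvalues squared
= (4/32)^2 + (8/32)^2 + (10/32)^2 + (10/32)^2
= (16 + 64 + 100 + 100) / 1024
= 280/1024
= 0.2734

0.2734


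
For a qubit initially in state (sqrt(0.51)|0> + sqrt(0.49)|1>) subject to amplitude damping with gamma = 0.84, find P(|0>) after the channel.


For amplitude damping with parameter gamma on state sqrt(a)|0> + sqrt(b)|1>:
alpha^2 = 0.51, beta^2 = 0.49
P(|0>) = alpha^2 + gamma * beta^2
= 0.51 + 0.84 * 0.49
= 0.51 + 0.4116
= 0.9216

0.9216


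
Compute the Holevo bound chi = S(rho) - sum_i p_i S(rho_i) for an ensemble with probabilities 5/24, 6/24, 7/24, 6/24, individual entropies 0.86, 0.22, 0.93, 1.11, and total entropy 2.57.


chi = S(rho) - sum_i p_i * S(rho_i)
Weighted entropy = 5/24 * 0.86 + 6/24 * 0.22 + 7/24 * 0.93 + 6/24 * 1.11
= 0.7829
chi = 2.57 - 0.7829
= 1.7871

1.7871


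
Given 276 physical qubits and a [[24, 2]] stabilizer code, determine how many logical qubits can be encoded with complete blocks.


Each code block uses 24 physical qubits for 2 logical qubit(s).
Number of complete blocks = floor(276 / 24) = 11
Logical qubits = 11 * 2
= 22

22


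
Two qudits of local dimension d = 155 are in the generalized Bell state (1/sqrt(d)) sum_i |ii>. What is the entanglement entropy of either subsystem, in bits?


For a maximally entangled state in d x d:
S = log2(d) = log2(155)
= 7.2761

7.2761


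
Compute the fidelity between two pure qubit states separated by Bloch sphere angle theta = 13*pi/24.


For states separated by angle theta on Bloch sphere:
F = cos^2(theta/2)
theta = 13*pi/24 = 1.7017
theta/2 = 0.8508
cos(theta/2) = 0.6593
F = 0.4347

0.4347


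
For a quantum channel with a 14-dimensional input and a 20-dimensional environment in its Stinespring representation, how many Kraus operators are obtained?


Tracing out the environment in an orthonormal basis {|i>_E} gives Kraus operators K_i = <i|_E U |0>_E.
Number of Kraus operators = dim(H_env) = d_env
= 20

20


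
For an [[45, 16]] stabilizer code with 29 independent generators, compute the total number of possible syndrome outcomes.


Each stabilizer generator gives a binary (+1 or -1) measurement outcome.
With 29 independent generators:
Total syndromes = 2^29
= 536870912

536870912


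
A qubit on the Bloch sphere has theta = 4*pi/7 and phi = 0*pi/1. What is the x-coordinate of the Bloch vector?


theta = 1.7952, phi = 0.0000
r_x = sin(theta)*cos(phi) = 0.9749 * 1.0000
r_x = 0.9749

0.9749


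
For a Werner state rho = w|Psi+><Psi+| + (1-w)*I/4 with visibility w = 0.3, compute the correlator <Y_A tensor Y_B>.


|Psi+> = (|01> + |10>)/sqrt(2)
For the pure Bell state, <Y_A Y_B> = +1 (Bell-state Pauli correlator).
The maximally-mixed part I/4 has tr(I/4 * P tensor P) = 0 for any traceless Pauli P.
So <Y_A Y_B>_rho = w * (+1) + (1 - w) * 0
= 0.3 * (+1)
= 0.3000

0.3000


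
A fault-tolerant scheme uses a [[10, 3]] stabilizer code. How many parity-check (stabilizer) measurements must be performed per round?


For an [[n,k]] stabilizer code:
Number of stabilizer generators = n - k
= 10 - 3
= 7

7


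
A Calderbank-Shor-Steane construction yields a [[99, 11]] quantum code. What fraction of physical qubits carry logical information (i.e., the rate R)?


Code rate R = k/n
= 11/99
= 0.1111

0.1111


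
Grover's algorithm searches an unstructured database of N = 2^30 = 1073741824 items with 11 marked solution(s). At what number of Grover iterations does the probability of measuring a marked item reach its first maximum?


After j Grover iterations the success probability is P(j) = sin^2((2j+1)*theta), where sin(theta) = sqrt(k/N).
N = 2^30 = 1073741824, k = 11
sin(theta) = sqrt(k/N) = 0.0001012153562
theta = arcsin(sqrt(k/N)) = 0.0001012153563 rad
P(j) reaches its first maximum when (2j+1)*theta is as close as possible to pi/2, i.e. j = round(pi/(4*theta) - 1/2).
pi/(4*theta) - 1/2 = 7759.1739
(For comparison, the common estimate pi/4 * sqrt(N/k) = 7759.6740; the exact maximiser is used here.)
Optimal iterations = 7759

7759


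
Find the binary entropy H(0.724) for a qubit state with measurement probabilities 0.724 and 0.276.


S = -p*log2(p) - (1-p)*log2(1-p)
p = 0.7240, 1-p = 0.2760
= -0.7240 * log2(0.7240) - 0.2760 * log2(0.2760)
= -(-0.3373) - (-0.5126)
= 0.8499

0.8499


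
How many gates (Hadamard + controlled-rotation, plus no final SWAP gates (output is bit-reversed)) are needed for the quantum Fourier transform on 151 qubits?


Hadamard gates: 151
Controlled rotations: n*(n-1)/2 = 151*150/2 = 11325
SWAP gates: 0 (omitted)
Total = 151 + 11325
= 11476

11476


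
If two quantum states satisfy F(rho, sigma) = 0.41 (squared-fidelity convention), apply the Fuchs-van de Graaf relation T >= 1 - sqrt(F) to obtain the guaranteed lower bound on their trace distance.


Fuchs-van de Graaf (squared-fidelity convention): 1 - sqrt(F) <= T <= sqrt(1 - F).
Lower bound: T >= 1 - sqrt(F)
sqrt(F) = sqrt(0.41) = 0.6403
T >= 1 - 0.6403
T >= 0.3597

0.3597


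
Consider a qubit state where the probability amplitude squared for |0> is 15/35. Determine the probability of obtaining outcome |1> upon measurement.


|alpha|^2 = 15/35 = 0.4286
|beta|^2 = 1 - 15/35 = 20/35 = 0.5714
P(|1>) = |beta|^2 = 0.5714

0.5714


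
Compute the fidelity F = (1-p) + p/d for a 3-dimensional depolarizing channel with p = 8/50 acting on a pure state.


F = (1-p) + p/d
= (1 - 0.1600) + 0.1600/3
= 0.8400 + 0.0533
= 0.8933

0.8933


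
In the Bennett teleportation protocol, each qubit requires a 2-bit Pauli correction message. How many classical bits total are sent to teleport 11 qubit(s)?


Quantum teleportation requires 2 classical bits per qubit teleported.
11 qubit(s) -> 2 * 11 = 22 classical bits

22


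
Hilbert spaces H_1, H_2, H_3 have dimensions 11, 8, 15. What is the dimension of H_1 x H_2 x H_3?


dim(H_1 x H_2 x H_3) = 11 * 8 * 15
= 88 * 15
= 1320

1320


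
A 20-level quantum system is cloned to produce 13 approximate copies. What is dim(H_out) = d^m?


Output space = H^(tensor 13) where dim(H) = 20
dim = 20^13
= 400 (after 2 factors)
= 8000 (after 3 factors)
= 160000 (after 4 factors)
= 3200000 (after 5 factors)
= 64000000 (after 6 factors)
= 1280000000 (after 7 factors)
= 25600000000 (after 8 factors)
= 512000000000 (after 9 factors)
= 10240000000000 (after 10 factors)
= 204800000000000 (after 11 factors)
= 4096000000000000 (after 12 factors)
= 81920000000000000 (after 13 factors)
= 81920000000000000

81920000000000000


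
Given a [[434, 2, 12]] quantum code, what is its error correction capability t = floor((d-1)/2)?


Code parameters: [[434, 2, 12]], distance d = 12.
Number of correctable errors = floor((d-1)/2)
= floor((12 - 1)/2)
= floor(11/2)
= 5

5


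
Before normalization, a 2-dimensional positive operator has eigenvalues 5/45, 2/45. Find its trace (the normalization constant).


tr(M) = sum of eigenvalues
= 5/45 + 2/45
= 7/45
= 0.1556

0.1556


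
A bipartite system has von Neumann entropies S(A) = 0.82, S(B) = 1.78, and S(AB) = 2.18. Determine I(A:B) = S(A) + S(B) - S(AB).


I(A:B) = S(A) + S(B) - S(AB)
= 0.82 + 1.78 - 2.18
= 0.4200

0.4200


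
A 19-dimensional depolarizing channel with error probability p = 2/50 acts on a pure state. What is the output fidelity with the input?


F = (1-p) + p/d
= (1 - 0.0400) + 0.0400/19
= 0.9600 + 0.0021
= 0.9621

0.9621


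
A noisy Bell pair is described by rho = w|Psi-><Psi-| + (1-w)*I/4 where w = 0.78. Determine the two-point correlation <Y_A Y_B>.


|Psi-> = (|01> - |10>)/sqrt(2)
For the pure Bell state, <Y_A Y_B> = -1 (Bell-state Pauli correlator).
The maximally-mixed part I/4 has tr(I/4 * P tensor P) = 0 for any traceless Pauli P.
So <Y_A Y_B>_rho = w * (-1) + (1 - w) * 0
= 0.78 * (-1)
= -0.7800

-0.7800


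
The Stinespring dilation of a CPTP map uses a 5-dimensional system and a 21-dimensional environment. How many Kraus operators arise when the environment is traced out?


Tracing out the environment in an orthonormal basis {|i>_E} gives Kraus operators K_i = <i|_E U |0>_E.
Number of Kraus operators = dim(H_env) = d_env
= 21

21


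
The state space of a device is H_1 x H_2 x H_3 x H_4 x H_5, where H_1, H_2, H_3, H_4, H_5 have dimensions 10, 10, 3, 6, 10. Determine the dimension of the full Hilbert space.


dim(H_1 x H_2 x H_3 x H_4 x H_5) = 10 * 10 * 3 * 6 * 10
= 100 * 3 * 6 * 10
= 300 * 6 * 10
= 1800 * 10
= 18000

18000


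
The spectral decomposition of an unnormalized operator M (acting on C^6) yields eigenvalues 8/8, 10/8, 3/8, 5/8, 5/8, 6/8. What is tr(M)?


tr(M) = sum of eigenvalues
= 8/8 + 10/8 + 3/8 + 5/8 + 5/8 + 6/8
= 37/8
= 4.6250

4.6250


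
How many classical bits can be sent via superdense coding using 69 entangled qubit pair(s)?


Superdense coding allows 2 classical bits per shared entangled pair.
69 pair(s) -> 2 * 69 = 138 classical bits

138


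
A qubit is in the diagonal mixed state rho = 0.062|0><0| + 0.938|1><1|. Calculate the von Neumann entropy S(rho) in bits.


S = -p*log2(p) - (1-p)*log2(1-p)
p = 0.0620, 1-p = 0.9380
= -0.0620 * log2(0.0620) - 0.9380 * log2(0.9380)
= -(-0.2487) - (-0.0866)
= 0.3353

0.3353


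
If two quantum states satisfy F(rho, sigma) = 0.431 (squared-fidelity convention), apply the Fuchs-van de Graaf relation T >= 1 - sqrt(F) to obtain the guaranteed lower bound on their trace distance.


Fuchs-van de Graaf (squared-fidelity convention): 1 - sqrt(F) <= T <= sqrt(1 - F).
Lower bound: T >= 1 - sqrt(F)
sqrt(F) = sqrt(0.431) = 0.6565
T >= 1 - 0.6565
T >= 0.3435

0.3435


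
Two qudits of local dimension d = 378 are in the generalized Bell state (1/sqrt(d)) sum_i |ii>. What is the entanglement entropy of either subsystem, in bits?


For a maximally entangled state in d x d:
S = log2(d) = log2(378)
= 8.5622

8.5622


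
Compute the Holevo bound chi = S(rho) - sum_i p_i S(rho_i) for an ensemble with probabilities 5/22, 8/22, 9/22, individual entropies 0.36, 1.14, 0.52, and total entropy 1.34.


chi = S(rho) - sum_i p_i * S(rho_i)
Weighted entropy = 5/22 * 0.36 + 8/22 * 1.14 + 9/22 * 0.52
= 0.7091
chi = 1.34 - 0.7091
= 0.6309

0.6309


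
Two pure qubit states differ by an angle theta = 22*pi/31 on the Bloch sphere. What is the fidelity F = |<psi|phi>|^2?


For states separated by angle theta on Bloch sphere:
F = cos^2(theta/2)
theta = 22*pi/31 = 2.2295
theta/2 = 1.1148
cos(theta/2) = 0.4404
F = 0.1939

0.1939


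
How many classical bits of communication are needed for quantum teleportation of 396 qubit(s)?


Quantum teleportation requires 2 classical bits per qubit teleported.
396 qubit(s) -> 2 * 396 = 792 classical bits

792


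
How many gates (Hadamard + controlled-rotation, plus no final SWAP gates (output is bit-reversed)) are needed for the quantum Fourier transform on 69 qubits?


Hadamard gates: 69
Controlled rotations: n*(n-1)/2 = 69*68/2 = 2346
SWAP gates: 0 (omitted)
Total = 69 + 2346
= 2415

2415


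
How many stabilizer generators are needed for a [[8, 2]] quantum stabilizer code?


For an [[n,k]] stabilizer code:
Number of stabilizer generators = n - k
= 8 - 2
= 6

6


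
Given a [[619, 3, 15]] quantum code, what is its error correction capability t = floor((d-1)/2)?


Code parameters: [[619, 3, 15]], distance d = 15.
Number of correctable errors = floor((d-1)/2)
= floor((15 - 1)/2)
= floor(14/2)
= 7

7


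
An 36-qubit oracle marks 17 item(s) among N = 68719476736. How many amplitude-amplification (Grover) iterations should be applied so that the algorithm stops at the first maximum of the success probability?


After j Grover iterations the success probability is P(j) = sin^2((2j+1)*theta), where sin(theta) = sqrt(k/N).
N = 2^36 = 68719476736, k = 17
sin(theta) = sqrt(k/N) = 1.572839976e-05
theta = arcsin(sqrt(k/N)) = 1.572839976e-05 rad
P(j) reaches its first maximum when (2j+1)*theta is as close as possible to pi/2, i.e. j = round(pi/(4*theta) - 1/2).
pi/(4*theta) - 1/2 = 49934.5332
(For comparison, the common estimate pi/4 * sqrt(N/k) = 49935.0332; the exact maximiser is used here.)
Optimal iterations = 49935

49935


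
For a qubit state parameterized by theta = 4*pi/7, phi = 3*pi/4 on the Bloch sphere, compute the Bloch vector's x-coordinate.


theta = 1.7952, phi = 2.3562
r_x = sin(theta)*cos(phi) = 0.9749 * -0.7071
r_x = -0.6894

-0.6894


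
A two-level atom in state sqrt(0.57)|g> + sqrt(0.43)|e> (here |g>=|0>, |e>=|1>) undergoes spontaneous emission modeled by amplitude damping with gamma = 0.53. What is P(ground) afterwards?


For amplitude damping with parameter gamma on state sqrt(a)|0> + sqrt(b)|1>:
alpha^2 = 0.57, beta^2 = 0.43
P(|0>) = alpha^2 + gamma * beta^2
= 0.57 + 0.53 * 0.43
= 0.57 + 0.2279
= 0.7979

0.7979


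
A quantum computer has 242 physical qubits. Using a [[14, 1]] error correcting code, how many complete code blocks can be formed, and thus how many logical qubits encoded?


Each code block uses 14 physical qubits for 1 logical qubit(s).
Number of complete blocks = floor(242 / 14) = 17
Logical qubits = 17 * 1
= 17

17


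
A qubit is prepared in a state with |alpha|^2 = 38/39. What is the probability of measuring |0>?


|alpha|^2 = 38/39 = 0.9744
|beta|^2 = 1 - 38/39 = 1/39 = 0.0256
P(|0>) = |alpha|^2 = 0.9744

0.9744


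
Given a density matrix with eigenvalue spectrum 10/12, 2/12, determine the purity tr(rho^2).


tr(rho^2) = sum of eigenvalues squared
= (10/12)^2 + (2/12)^2
= (100 + 4) / 144
= 104/144
= 0.7222

0.7222


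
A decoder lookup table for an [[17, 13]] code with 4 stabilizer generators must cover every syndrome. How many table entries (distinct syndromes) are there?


Each stabilizer generator gives a binary (+1 or -1) measurement outcome.
With 4 independent generators:
Total syndromes = 2^4
= 16

16


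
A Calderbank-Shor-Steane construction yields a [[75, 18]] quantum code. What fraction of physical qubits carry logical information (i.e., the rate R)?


Code rate R = k/n
= 18/75
= 0.2400

0.2400


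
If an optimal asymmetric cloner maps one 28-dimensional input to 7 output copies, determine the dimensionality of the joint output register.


Output space = H^(tensor 7) where dim(H) = 28
dim = 28^7
= 784 (after 2 factors)
= 21952 (after 3 factors)
= 614656 (after 4 factors)
= 17210368 (after 5 factors)
= 481890304 (after 6 factors)
= 13492928512 (after 7 factors)
= 13492928512

13492928512


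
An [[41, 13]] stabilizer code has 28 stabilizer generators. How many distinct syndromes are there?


Each stabilizer generator gives a binary (+1 or -1) measurement outcome.
With 28 independent generators:
Total syndromes = 2^28
= 268435456

268435456


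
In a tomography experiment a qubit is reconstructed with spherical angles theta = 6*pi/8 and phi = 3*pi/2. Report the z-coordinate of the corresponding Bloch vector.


theta = 2.3562, phi = 4.7124
r_z = cos(theta) = -0.7071

-0.7071


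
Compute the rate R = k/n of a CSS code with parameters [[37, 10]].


Code rate R = k/n
= 10/37
= 0.2703

0.2703


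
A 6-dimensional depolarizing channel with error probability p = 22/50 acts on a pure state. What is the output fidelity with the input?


F = (1-p) + p/d
= (1 - 0.4400) + 0.4400/6
= 0.5600 + 0.0733
= 0.6333

0.6333


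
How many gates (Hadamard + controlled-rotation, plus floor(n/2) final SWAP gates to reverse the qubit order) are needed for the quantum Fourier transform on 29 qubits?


Hadamard gates: 29
Controlled rotations: n*(n-1)/2 = 29*28/2 = 406
SWAP gates: floor(n/2) = floor(29/2) = 14
Total = 29 + 406 + 14
= 449

449


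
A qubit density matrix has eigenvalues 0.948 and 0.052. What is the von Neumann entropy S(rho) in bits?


S = -p*log2(p) - (1-p)*log2(1-p)
p = 0.9480, 1-p = 0.0520
= -0.9480 * log2(0.9480) - 0.0520 * log2(0.0520)
= -(-0.0730) - (-0.2218)
= 0.2948

0.2948


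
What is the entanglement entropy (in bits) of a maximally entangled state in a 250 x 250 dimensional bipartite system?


For a maximally entangled state in d x d:
S = log2(d) = log2(250)
= 7.9658

7.9658


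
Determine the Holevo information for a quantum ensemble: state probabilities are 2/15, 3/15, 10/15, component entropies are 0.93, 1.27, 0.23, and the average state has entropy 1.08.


chi = S(rho) - sum_i p_i * S(rho_i)
Weighted entropy = 2/15 * 0.93 + 3/15 * 1.27 + 10/15 * 0.23
= 0.5313
chi = 1.08 - 0.5313
= 0.5487

0.5487


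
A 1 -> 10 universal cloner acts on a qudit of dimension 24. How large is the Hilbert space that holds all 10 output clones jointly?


Output space = H^(tensor 10) where dim(H) = 24
dim = 24^10
= 576 (after 2 factors)
= 13824 (after 3 factors)
= 331776 (after 4 factors)
= 7962624 (after 5 factors)
= 191102976 (after 6 factors)
= 4586471424 (after 7 factors)
= 110075314176 (after 8 factors)
= 2641807540224 (after 9 factors)
= 63403380965376 (after 10 factors)
= 63403380965376

63403380965376


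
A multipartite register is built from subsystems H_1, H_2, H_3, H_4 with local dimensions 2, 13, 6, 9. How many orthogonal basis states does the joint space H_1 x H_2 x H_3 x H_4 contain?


dim(H_1 x H_2 x H_3 x H_4) = 2 * 13 * 6 * 9
= 26 * 6 * 9
= 156 * 9
= 1404

1404


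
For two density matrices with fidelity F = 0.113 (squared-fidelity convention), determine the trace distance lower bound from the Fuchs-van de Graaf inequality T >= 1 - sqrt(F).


Fuchs-van de Graaf (squared-fidelity convention): 1 - sqrt(F) <= T <= sqrt(1 - F).
Lower bound: T >= 1 - sqrt(F)
sqrt(F) = sqrt(0.113) = 0.3362
T >= 1 - 0.3362
T >= 0.6638

0.6638


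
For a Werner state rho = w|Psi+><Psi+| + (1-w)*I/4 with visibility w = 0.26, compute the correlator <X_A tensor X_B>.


|Psi+> = (|01> + |10>)/sqrt(2)
For the pure Bell state, <X_A X_B> = +1 (Bell-state Pauli correlator).
The maximally-mixed part I/4 has tr(I/4 * P tensor P) = 0 for any traceless Pauli P.
So <X_A X_B>_rho = w * (+1) + (1 - w) * 0
= 0.26 * (+1)
= 0.2600

0.2600


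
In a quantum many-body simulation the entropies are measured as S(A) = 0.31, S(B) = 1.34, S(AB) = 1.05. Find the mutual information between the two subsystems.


I(A:B) = S(A) + S(B) - S(AB)
= 0.31 + 1.34 - 1.05
= 0.6000

0.6000


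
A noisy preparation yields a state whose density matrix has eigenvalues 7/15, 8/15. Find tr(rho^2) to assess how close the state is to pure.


tr(rho^2) = sum of eigenvalues squared
= (7/15)^2 + (8/15)^2
= (49 + 64) / 225
= 113/225
= 0.5022

0.5022


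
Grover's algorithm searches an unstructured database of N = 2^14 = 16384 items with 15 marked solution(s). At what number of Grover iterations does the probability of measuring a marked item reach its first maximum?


After j Grover iterations the success probability is P(j) = sin^2((2j+1)*theta), where sin(theta) = sqrt(k/N).
N = 2^14 = 16384, k = 15
sin(theta) = sqrt(k/N) = 0.03025768239
theta = arcsin(sqrt(k/N)) = 0.03026230125 rad
P(j) reaches its first maximum when (2j+1)*theta is as close as possible to pi/2, i.e. j = round(pi/(4*theta) - 1/2).
pi/(4*theta) - 1/2 = 25.4530
(For comparison, the common estimate pi/4 * sqrt(N/k) = 25.9570; the exact maximiser is used here.)
Optimal iterations = 25

25


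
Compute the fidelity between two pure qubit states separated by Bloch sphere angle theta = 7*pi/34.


For states separated by angle theta on Bloch sphere:
F = cos^2(theta/2)
theta = 7*pi/34 = 0.6468
theta/2 = 0.3234
cos(theta/2) = 0.9482
F = 0.8990

0.8990


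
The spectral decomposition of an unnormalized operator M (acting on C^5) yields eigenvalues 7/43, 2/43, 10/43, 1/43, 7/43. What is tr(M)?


tr(M) = sum of eigenvalues
= 7/43 + 2/43 + 10/43 + 1/43 + 7/43
= 27/43
= 0.6279

0.6279


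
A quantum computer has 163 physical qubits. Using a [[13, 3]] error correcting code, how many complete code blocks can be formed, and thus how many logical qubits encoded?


Each code block uses 13 physical qubits for 3 logical qubit(s).
Number of complete blocks = floor(163 / 13) = 12
Logical qubits = 12 * 3
= 36

36


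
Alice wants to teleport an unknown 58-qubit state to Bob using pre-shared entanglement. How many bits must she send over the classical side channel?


Quantum teleportation requires 2 classical bits per qubit teleported.
58 qubit(s) -> 2 * 58 = 116 classical bits

116


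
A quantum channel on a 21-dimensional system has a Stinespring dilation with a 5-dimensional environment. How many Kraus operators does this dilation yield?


Tracing out the environment in an orthonormal basis {|i>_E} gives Kraus operators K_i = <i|_E U |0>_E.
Number of Kraus operators = dim(H_env) = d_env
= 5

5


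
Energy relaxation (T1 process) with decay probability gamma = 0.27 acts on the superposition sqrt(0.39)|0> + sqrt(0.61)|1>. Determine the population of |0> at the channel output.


For amplitude damping with parameter gamma on state sqrt(a)|0> + sqrt(b)|1>:
alpha^2 = 0.39, beta^2 = 0.61
P(|0>) = alpha^2 + gamma * beta^2
= 0.39 + 0.27 * 0.61
= 0.39 + 0.1647
= 0.5547

0.5547


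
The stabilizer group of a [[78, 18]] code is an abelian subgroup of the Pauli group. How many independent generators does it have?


For an [[n,k]] stabilizer code:
Number of stabilizer generators = n - k
= 78 - 18
= 60

60


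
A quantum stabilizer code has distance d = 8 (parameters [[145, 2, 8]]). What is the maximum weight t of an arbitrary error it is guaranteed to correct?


Code parameters: [[145, 2, 8]], distance d = 8.
Number of correctable errors = floor((d-1)/2)
= floor((8 - 1)/2)
= floor(7/2)
= 3

3


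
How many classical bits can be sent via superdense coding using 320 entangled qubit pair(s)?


Superdense coding allows 2 classical bits per shared entangled pair.
320 pair(s) -> 2 * 320 = 640 classical bits

640


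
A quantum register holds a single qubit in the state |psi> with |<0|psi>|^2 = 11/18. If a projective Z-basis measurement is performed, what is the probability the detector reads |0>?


|alpha|^2 = 11/18 = 0.6111
|beta|^2 = 1 - 11/18 = 7/18 = 0.3889
P(|0>) = |alpha|^2 = 0.6111

0.6111


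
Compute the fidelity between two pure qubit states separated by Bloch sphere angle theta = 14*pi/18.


For states separated by angle theta on Bloch sphere:
F = cos^2(theta/2)
theta = 14*pi/18 = 2.4435
theta/2 = 1.2217
cos(theta/2) = 0.3420
F = 0.1170

0.1170


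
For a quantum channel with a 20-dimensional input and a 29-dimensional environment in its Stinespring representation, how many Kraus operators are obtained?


Tracing out the environment in an orthonormal basis {|i>_E} gives Kraus operators K_i = <i|_E U |0>_E.
Number of Kraus operators = dim(H_env) = d_env
= 29

29


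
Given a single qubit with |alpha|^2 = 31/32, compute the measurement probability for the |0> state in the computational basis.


|alpha|^2 = 31/32 = 0.9688
|beta|^2 = 1 - 31/32 = 1/32 = 0.0312
P(|0>) = |alpha|^2 = 0.9688

0.9688


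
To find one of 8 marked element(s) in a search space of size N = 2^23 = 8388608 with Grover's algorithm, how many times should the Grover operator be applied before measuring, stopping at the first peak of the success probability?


After j Grover iterations the success probability is P(j) = sin^2((2j+1)*theta), where sin(theta) = sqrt(k/N).
N = 2^23 = 8388608, k = 8
sin(theta) = sqrt(k/N) = 0.0009765625
theta = arcsin(sqrt(k/N)) = 0.0009765626552 rad
P(j) reaches its first maximum when (2j+1)*theta is as close as possible to pi/2, i.e. j = round(pi/(4*theta) - 1/2).
pi/(4*theta) - 1/2 = 803.7476
(For comparison, the common estimate pi/4 * sqrt(N/k) = 804.2477; the exact maximiser is used here.)
Optimal iterations = 804

804


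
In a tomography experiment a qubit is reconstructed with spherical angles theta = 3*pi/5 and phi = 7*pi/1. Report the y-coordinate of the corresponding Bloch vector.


theta = 1.8850, phi = 21.9911
r_y = sin(theta)*sin(phi) = 0.9511 * 0.0000
r_y = 0.0000

0.0000


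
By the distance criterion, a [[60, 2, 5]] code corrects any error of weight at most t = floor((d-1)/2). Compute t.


Code parameters: [[60, 2, 5]], distance d = 5.
Number of correctable errors = floor((d-1)/2)
= floor((5 - 1)/2)
= floor(4/2)
= 2

2


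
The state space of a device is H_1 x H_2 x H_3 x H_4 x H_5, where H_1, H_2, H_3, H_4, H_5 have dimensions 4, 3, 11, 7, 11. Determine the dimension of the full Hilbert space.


dim(H_1 x H_2 x H_3 x H_4 x H_5) = 4 * 3 * 11 * 7 * 11
= 12 * 11 * 7 * 11
= 132 * 7 * 11
= 924 * 11
= 10164

10164


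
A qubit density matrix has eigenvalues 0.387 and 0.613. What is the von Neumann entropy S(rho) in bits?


S = -p*log2(p) - (1-p)*log2(1-p)
p = 0.3870, 1-p = 0.6130
= -0.3870 * log2(0.3870) - 0.6130 * log2(0.6130)
= -(-0.5300) - (-0.4328)
= 0.9628

0.9628


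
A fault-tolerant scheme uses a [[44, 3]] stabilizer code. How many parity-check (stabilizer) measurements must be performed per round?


For an [[n,k]] stabilizer code:
Number of stabilizer generators = n - k
= 44 - 3
= 41

41


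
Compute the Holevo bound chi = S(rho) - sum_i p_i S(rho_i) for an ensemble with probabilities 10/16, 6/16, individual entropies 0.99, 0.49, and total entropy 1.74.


chi = S(rho) - sum_i p_i * S(rho_i)
Weighted entropy = 10/16 * 0.99 + 6/16 * 0.49
= 0.8025
chi = 1.74 - 0.8025
= 0.9375

0.9375


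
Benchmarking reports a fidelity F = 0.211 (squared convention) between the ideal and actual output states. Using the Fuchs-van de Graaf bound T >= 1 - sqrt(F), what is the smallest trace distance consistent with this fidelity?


Fuchs-van de Graaf (squared-fidelity convention): 1 - sqrt(F) <= T <= sqrt(1 - F).
Lower bound: T >= 1 - sqrt(F)
sqrt(F) = sqrt(0.211) = 0.4593
T >= 1 - 0.4593
T >= 0.5407

0.5407


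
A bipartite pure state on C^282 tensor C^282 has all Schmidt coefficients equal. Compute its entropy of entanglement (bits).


For a maximally entangled state in d x d:
S = log2(d) = log2(282)
= 8.1396

8.1396


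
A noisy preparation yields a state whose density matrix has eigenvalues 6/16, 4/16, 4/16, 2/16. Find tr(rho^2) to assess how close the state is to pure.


tr(rho^2) = sum of eigenvalues squared
= (6/16)^2 + (4/16)^2 + (4/16)^2 + (2/16)^2
= (36 + 16 + 16 + 4) / 256
= 72/256
= 0.2812

0.2812


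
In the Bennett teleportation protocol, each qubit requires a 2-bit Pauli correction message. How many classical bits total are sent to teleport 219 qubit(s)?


Quantum teleportation requires 2 classical bits per qubit teleported.
219 qubit(s) -> 2 * 219 = 438 classical bits

438


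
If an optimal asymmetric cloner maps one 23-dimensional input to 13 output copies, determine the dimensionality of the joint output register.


Output space = H^(tensor 13) where dim(H) = 23
dim = 23^13
= 529 (after 2 factors)
= 12167 (after 3 factors)
= 279841 (after 4 factors)
= 6436343 (after 5 factors)
= 148035889 (after 6 factors)
= 3404825447 (after 7 factors)
= 78310985281 (after 8 factors)
= 1801152661463 (after 9 factors)
= 41426511213649 (after 10 factors)
= 952809757913927 (after 11 factors)
= 21914624432020321 (after 12 factors)
= 504036361936467383 (after 13 factors)
= 504036361936467383

504036361936467383
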